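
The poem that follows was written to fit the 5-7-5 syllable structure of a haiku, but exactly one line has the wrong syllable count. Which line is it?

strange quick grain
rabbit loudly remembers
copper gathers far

Line 1: strange(1) + quick(1) + grain(1) = 3 (expected 5)
Line 2: rabbit(2) + loudly(2) + remembers(3) = 7 ✓
Line 3: copper(2) + gathers(2) + far(1) = 5 ✓

The first line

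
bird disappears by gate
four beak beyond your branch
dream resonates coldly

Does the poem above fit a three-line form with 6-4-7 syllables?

No

Line 1: "bird disappears by gate": 1+3+1+1 = 6 ✓
Line 2: "four beak beyond your branch": 1+1+2+1+1 = 6 (expected 4)
Line 3: "dream resonates coldly": 1+3+2 = 6 (expected 7)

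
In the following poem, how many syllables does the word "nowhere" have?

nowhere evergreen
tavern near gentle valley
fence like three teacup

2

"nowhere" has 2 syllables.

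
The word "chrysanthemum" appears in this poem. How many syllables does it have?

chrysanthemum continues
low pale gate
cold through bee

4

"chrysanthemum" has 4 syllables.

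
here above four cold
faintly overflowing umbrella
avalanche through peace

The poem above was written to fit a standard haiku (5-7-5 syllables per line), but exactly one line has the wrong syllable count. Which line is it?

Line 1: here(1) + above(2) + four(1) + cold(1) = 5 ✓
Line 2: faintly(2) + overflowing(4) + umbrella(3) = 9 (expected 7)
Line 3: avalanche(3) + through(1) + peace(1) = 5 ✓

The second line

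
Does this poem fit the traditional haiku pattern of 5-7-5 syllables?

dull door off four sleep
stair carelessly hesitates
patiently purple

Line 1: "dull door off four sleep": 1+1+1+1+1 = 5 ✓
Line 2: "stair carelessly hesitates": 1+3+3 = 7 ✓
Line 3: "patiently purple": 3+2 = 5 ✓

Yes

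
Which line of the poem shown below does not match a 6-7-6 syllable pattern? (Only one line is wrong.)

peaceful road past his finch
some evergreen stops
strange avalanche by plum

Line 1: peaceful(2) + road(1) + past(1) + his(1) + finch(1) = 6 ✓
Line 2: some(1) + evergreen(3) + stops(1) = 5 (expected 7)
Line 3: strange(1) + avalanche(3) + by(1) + plum(1) = 6 ✓

Line 2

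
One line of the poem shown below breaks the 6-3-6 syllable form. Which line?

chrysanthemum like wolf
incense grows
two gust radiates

Line 1: chrysanthemum(4) + like(1) + wolf(1) = 6 ✓
Line 2: incense(2) + grows(1) = 3 ✓
Line 3: two(1) + gust(1) + radiates(3) = 5 (expected 6)

The third line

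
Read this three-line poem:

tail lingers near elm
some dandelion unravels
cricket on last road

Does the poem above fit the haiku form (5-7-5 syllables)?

No

Line 1: "tail lingers near elm": 1+2+1+1 = 5 ✓
Line 2: "some dandelion unravels": 1+4+3 = 8 (expected 7)
Line 3: "cricket on last road": 2+1+1+1 = 5 ✓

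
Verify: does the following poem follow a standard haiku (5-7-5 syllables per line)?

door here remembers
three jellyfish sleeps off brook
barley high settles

Line 1: door (1), here (1), remembers (3) → 5 ✓
Line 2: three (1), jellyfish (3), sleeps (1), off (1), brook (1) → 7 ✓
Line 3: barley (2), high (1), settles (2) → 5 ✓

Yes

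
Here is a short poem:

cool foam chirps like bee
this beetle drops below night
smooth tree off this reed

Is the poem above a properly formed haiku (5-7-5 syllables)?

Yes

Line 1: "cool foam chirps like bee": 1+1+1+1+1 = 5 ✓
Line 2: "this beetle drops below night": 1+2+1+2+1 = 7 ✓
Line 3: "smooth tree off this reed": 1+1+1+1+1 = 5 ✓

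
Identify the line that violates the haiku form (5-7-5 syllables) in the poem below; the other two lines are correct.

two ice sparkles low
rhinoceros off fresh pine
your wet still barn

Line 3

Line 1: two(1) + ice(1) + sparkles(2) + low(1) = 5 ✓
Line 2: rhinoceros(4) + off(1) + fresh(1) + pine(1) = 7 ✓
Line 3: your(1) + wet(1) + still(1) + barn(1) = 4 (expected 5)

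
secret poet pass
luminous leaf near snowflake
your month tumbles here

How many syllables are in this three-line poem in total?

Line 1: "secret poet pass": 2+2+1 = 5
Line 2: "luminous leaf near snowflake": 3+1+1+2 = 7
Line 3: "your month tumbles here": 1+1+2+1 = 5
Total: 5 + 7 + 5 = 17

17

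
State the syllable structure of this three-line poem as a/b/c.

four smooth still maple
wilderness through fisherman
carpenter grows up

5/7/5

Line 1: four (1), smooth (1), still (1), maple (2) → 5
Line 2: wilderness (3), through (1), fisherman (3) → 7
Line 3: carpenter (3), grows (1), up (1) → 5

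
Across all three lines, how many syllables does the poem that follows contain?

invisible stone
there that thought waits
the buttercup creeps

Line 1: "invisible stone": 4+1 = 5
Line 2: "there that thought waits": 1+1+1+1 = 4
Line 3: "the buttercup creeps": 1+3+1 = 5
Total: 5 + 4 + 5 = 14

14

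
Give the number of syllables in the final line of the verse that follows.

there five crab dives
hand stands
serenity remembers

7

The final line: serenity (4), remembers (3) → 7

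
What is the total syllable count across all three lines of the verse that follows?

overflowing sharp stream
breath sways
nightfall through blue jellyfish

Line 1: overflowing (4), sharp (1), stream (1) → 6
Line 2: breath (1), sways (1) → 2
Line 3: nightfall (2), through (1), blue (1), jellyfish (3) → 7
Total: 6 + 2 + 7 = 15

15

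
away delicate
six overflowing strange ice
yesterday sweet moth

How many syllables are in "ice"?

1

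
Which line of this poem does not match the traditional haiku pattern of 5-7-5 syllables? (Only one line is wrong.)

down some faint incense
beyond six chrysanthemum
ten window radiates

The third line

Line 1: down(1) + some(1) + faint(1) + incense(2) = 5 ✓
Line 2: beyond(2) + six(1) + chrysanthemum(4) = 7 ✓
Line 3: ten(1) + window(2) + radiates(3) = 6 (expected 5)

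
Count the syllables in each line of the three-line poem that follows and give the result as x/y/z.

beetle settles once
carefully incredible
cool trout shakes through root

Line 1: "beetle settles once": 2+2+1 = 5
Line 2: "carefully incredible": 3+4 = 7
Line 3: "cool trout shakes through root": 1+1+1+1+1 = 5

5/7/5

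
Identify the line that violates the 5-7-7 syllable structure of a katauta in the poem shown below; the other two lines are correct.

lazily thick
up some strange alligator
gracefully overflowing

Line 1

Line 1: lazily (3), thick (1) → 4 (expected 5)
Line 2: up (1), some (1), strange (1), alligator (4) → 7 ✓
Line 3: gracefully (3), overflowing (4) → 7 ✓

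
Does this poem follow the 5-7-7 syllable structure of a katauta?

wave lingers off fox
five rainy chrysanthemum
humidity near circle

Line 1: wave(1) + lingers(2) + off(1) + fox(1) = 5 ✓
Line 2: five(1) + rainy(2) + chrysanthemum(4) = 7 ✓
Line 3: humidity(4) + near(1) + circle(2) = 7 ✓

Yes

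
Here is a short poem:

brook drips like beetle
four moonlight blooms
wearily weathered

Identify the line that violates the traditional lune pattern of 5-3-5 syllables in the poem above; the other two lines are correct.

Line 1: brook(1) + drips(1) + like(1) + beetle(2) = 5 ✓
Line 2: four(1) + moonlight(2) + blooms(1) = 4 (expected 3)
Line 3: wearily(3) + weathered(2) = 5 ✓

The second line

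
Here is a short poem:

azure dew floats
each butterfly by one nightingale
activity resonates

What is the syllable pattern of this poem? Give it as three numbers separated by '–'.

4–9–7

Line 1: azure(2) + dew(1) + floats(1) = 4
Line 2: each(1) + butterfly(3) + by(1) + one(1) + nightingale(3) = 9
Line 3: activity(4) + resonates(3) = 7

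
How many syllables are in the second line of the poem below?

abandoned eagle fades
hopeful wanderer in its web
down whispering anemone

8

The second line: hopeful(2) + wanderer(3) + in(1) + its(1) + web(1) = 8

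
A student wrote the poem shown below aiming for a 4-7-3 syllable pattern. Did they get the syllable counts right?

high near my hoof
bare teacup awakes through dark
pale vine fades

Yes

Line 1: high (1), near (1), my (1), hoof (1) → 4 ✓
Line 2: bare (1), teacup (2), awakes (2), through (1), dark (1) → 7 ✓
Line 3: pale (1), vine (1), fades (1) → 3 ✓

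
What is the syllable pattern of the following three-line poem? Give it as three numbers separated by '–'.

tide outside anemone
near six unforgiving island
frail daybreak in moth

7–8–5

Line 1: "tide outside anemone": 1+2+4 = 7
Line 2: "near six unforgiving island": 1+1+4+2 = 8
Line 3: "frail daybreak in moth": 1+2+1+1 = 5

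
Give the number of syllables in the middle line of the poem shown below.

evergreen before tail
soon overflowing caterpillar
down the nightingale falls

The middle line: "soon overflowing caterpillar": 1+4+4 = 9

9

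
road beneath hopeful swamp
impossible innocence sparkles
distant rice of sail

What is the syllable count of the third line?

The third line: distant(2) + rice(1) + of(1) + sail(1) = 5

5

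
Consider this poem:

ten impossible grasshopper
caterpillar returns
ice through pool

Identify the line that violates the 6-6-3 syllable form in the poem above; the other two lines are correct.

Line 1: ten(1) + impossible(4) + grasshopper(3) = 8 (expected 6)
Line 2: caterpillar(4) + returns(2) = 6 ✓
Line 3: ice(1) + through(1) + pool(1) = 3 ✓

Line 1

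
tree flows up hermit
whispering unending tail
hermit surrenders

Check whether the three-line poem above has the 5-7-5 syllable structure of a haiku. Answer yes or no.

Line 1: tree (1), flows (1), up (1), hermit (2) → 5 ✓
Line 2: whispering (3), unending (3), tail (1) → 7 ✓
Line 3: hermit (2), surrenders (3) → 5 ✓

Yes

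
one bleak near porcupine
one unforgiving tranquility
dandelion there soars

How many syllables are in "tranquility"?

"tranquility" has 4 syllables.

4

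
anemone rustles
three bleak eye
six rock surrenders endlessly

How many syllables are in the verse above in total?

Line 1: anemone (4), rustles (2) → 6
Line 2: three (1), bleak (1), eye (1) → 3
Line 3: six (1), rock (1), surrenders (3), endlessly (3) → 8
Total: 6 + 3 + 8 = 17

17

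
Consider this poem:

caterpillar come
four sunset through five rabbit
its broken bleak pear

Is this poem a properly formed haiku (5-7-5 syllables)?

Yes

Line 1: caterpillar (4), come (1) → 5 ✓
Line 2: four (1), sunset (2), through (1), five (1), rabbit (2) → 7 ✓
Line 3: its (1), broken (2), bleak (1), pear (1) → 5 ✓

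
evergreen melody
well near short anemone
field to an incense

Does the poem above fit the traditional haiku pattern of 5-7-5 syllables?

Line 1: "evergreen melody": 3+3 = 6 (expected 5)
Line 2: "well near short anemone": 1+1+1+4 = 7 ✓
Line 3: "field to an incense": 1+1+1+2 = 5 ✓

No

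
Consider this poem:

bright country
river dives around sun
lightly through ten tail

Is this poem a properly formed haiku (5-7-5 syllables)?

Line 1: "bright country": 1+2 = 3 (expected 5)
Line 2: "river dives around sun": 2+1+2+1 = 6 (expected 7)
Line 3: "lightly through ten tail": 2+1+1+1 = 5 ✓

No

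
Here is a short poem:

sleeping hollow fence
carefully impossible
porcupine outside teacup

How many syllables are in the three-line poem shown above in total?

Line 1: "sleeping hollow fence": 2+2+1 = 5
Line 2: "carefully impossible": 3+4 = 7
Line 3: "porcupine outside teacup": 3+2+2 = 7
Total: 5 + 7 + 7 = 19

19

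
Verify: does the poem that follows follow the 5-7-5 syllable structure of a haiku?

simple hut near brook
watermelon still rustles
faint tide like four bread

Line 1: simple(2) + hut(1) + near(1) + brook(1) = 5 ✓
Line 2: watermelon(4) + still(1) + rustles(2) = 7 ✓
Line 3: faint(1) + tide(1) + like(1) + four(1) + bread(1) = 5 ✓

Yes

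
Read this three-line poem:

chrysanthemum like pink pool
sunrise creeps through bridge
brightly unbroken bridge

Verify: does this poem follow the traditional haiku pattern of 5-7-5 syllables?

No

Line 1: chrysanthemum(4) + like(1) + pink(1) + pool(1) = 7 (expected 5)
Line 2: sunrise(2) + creeps(1) + through(1) + bridge(1) = 5 (expected 7)
Line 3: brightly(2) + unbroken(3) + bridge(1) = 6 (expected 5)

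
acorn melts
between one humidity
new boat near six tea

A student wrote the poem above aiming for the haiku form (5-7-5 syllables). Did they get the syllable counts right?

Line 1: acorn (2), melts (1) → 3 (expected 5)
Line 2: between (2), one (1), humidity (4) → 7 ✓
Line 3: new (1), boat (1), near (1), six (1), tea (1) → 5 ✓

No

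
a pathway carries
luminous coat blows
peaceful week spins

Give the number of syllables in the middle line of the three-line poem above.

5

The middle line: luminous (3), coat (1), blows (1) → 5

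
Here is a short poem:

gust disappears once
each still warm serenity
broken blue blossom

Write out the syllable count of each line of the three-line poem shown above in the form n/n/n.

Line 1: gust(1) + disappears(3) + once(1) = 5
Line 2: each(1) + still(1) + warm(1) + serenity(4) = 7
Line 3: broken(2) + blue(1) + blossom(2) = 5

5/7/5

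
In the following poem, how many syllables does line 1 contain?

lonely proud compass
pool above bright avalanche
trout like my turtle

5

Line 1: "lonely proud compass": 2+1+2 = 5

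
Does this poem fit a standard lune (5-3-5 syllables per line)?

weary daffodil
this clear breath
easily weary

Yes

Line 1: weary(2) + daffodil(3) = 5 ✓
Line 2: this(1) + clear(1) + breath(1) = 3 ✓
Line 3: easily(3) + weary(2) = 5 ✓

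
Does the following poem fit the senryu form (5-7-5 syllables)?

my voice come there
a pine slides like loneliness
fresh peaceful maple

No

Line 1: "my voice come there": 1+1+1+1 = 4 (expected 5)
Line 2: "a pine slides like loneliness": 1+1+1+1+3 = 7 ✓
Line 3: "fresh peaceful maple": 1+2+2 = 5 ✓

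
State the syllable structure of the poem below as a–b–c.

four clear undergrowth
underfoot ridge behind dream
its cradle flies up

Line 1: four (1), clear (1), undergrowth (3) → 5
Line 2: underfoot (3), ridge (1), behind (2), dream (1) → 7
Line 3: its (1), cradle (2), flies (1), up (1) → 5

5–7–5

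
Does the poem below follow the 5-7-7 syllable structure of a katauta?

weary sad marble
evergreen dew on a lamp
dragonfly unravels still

Yes

Line 1: "weary sad marble": 2+1+2 = 5 ✓
Line 2: "evergreen dew on a lamp": 3+1+1+1+1 = 7 ✓
Line 3: "dragonfly unravels still": 3+3+1 = 7 ✓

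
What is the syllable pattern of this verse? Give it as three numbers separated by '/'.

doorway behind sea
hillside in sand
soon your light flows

Line 1: doorway (2), behind (2), sea (1) → 5
Line 2: hillside (2), in (1), sand (1) → 4
Line 3: soon (1), your (1), light (1), flows (1) → 4

5/4/4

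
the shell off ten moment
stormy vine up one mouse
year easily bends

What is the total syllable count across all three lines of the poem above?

17

Line 1: the (1), shell (1), off (1), ten (1), moment (2) → 6
Line 2: stormy (2), vine (1), up (1), one (1), mouse (1) → 6
Line 3: year (1), easily (3), bends (1) → 5
Total: 6 + 6 + 5 = 17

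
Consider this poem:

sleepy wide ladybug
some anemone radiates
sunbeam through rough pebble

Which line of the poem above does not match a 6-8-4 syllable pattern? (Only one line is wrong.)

Line 3

Line 1: "sleepy wide ladybug": 2+1+3 = 6 ✓
Line 2: "some anemone radiates": 1+4+3 = 8 ✓
Line 3: "sunbeam through rough pebble": 2+1+1+2 = 6 (expected 4)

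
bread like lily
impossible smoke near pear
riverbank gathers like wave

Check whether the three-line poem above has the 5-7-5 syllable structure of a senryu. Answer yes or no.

Line 1: "bread like lily": 1+1+2 = 4 (expected 5)
Line 2: "impossible smoke near pear": 4+1+1+1 = 7 ✓
Line 3: "riverbank gathers like wave": 3+2+1+1 = 7 (expected 5)

No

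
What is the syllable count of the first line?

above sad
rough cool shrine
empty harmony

3

The first line: "above sad": 2+1 = 3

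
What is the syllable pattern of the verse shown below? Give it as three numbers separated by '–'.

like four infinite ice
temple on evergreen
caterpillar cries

6–6–5

Line 1: like (1), four (1), infinite (3), ice (1) → 6
Line 2: temple (2), on (1), evergreen (3) → 6
Line 3: caterpillar (4), cries (1) → 5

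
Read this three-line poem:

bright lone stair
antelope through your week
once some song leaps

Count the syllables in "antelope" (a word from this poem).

3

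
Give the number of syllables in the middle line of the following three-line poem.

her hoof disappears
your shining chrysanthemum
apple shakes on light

The middle line: your(1) + shining(2) + chrysanthemum(4) = 7

7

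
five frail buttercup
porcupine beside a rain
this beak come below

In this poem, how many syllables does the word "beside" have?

2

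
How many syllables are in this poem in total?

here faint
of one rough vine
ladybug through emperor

13

Line 1: "here faint": 1+1 = 2
Line 2: "of one rough vine": 1+1+1+1 = 4
Line 3: "ladybug through emperor": 3+1+3 = 7
Total: 2 + 4 + 7 = 13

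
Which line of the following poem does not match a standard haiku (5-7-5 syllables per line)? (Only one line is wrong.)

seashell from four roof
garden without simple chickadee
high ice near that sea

The second line

Line 1: seashell(2) + from(1) + four(1) + roof(1) = 5 ✓
Line 2: garden(2) + without(2) + simple(2) + chickadee(3) = 9 (expected 7)
Line 3: high(1) + ice(1) + near(1) + that(1) + sea(1) = 5 ✓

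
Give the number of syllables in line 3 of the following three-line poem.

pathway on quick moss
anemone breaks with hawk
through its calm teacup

Line 3: "through its calm teacup": 1+1+1+2 = 5

5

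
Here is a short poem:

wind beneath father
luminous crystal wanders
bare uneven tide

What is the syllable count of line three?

5

Line three: "bare uneven tide": 1+3+1 = 5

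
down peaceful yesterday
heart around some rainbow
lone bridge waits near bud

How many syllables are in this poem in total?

17

Line 1: down (1), peaceful (2), yesterday (3) → 6
Line 2: heart (1), around (2), some (1), rainbow (2) → 6
Line 3: lone (1), bridge (1), waits (1), near (1), bud (1) → 5
Total: 6 + 6 + 5 = 17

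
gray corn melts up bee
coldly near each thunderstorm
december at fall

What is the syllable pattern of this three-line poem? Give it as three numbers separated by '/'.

5/7/5

Line 1: "gray corn melts up bee": 1+1+1+1+1 = 5
Line 2: "coldly near each thunderstorm": 2+1+1+3 = 7
Line 3: "december at fall": 3+1+1 = 5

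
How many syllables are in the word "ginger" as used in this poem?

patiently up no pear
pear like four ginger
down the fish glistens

"ginger" has 2 syllables.

2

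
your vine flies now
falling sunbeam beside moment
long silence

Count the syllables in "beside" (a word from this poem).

2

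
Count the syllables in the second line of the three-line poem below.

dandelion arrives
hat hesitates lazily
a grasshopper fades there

7

The second line: hat(1) + hesitates(3) + lazily(3) = 7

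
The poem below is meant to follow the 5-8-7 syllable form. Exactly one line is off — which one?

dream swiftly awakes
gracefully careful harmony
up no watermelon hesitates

The third line

Line 1: "dream swiftly awakes": 1+2+2 = 5 ✓
Line 2: "gracefully careful harmony": 3+2+3 = 8 ✓
Line 3: "up no watermelon hesitates": 1+1+4+3 = 9 (expected 7)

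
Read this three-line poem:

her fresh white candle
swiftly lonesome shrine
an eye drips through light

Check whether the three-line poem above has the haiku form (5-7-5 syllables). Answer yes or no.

No

Line 1: her(1) + fresh(1) + white(1) + candle(2) = 5 ✓
Line 2: swiftly(2) + lonesome(2) + shrine(1) = 5 (expected 7)
Line 3: an(1) + eye(1) + drips(1) + through(1) + light(1) = 5 ✓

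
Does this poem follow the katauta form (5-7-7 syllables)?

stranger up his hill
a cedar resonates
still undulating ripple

No

Line 1: stranger(2) + up(1) + his(1) + hill(1) = 5 ✓
Line 2: a(1) + cedar(2) + resonates(3) = 6 (expected 7)
Line 3: still(1) + undulating(4) + ripple(2) = 7 ✓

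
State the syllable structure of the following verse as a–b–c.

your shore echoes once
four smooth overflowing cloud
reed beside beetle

Line 1: your(1) + shore(1) + echoes(2) + once(1) = 5
Line 2: four(1) + smooth(1) + overflowing(4) + cloud(1) = 7
Line 3: reed(1) + beside(2) + beetle(2) = 5

5–7–5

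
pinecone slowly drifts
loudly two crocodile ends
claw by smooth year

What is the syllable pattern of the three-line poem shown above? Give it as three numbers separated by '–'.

Line 1: "pinecone slowly drifts": 2+2+1 = 5
Line 2: "loudly two crocodile ends": 2+1+3+1 = 7
Line 3: "claw by smooth year": 1+1+1+1 = 4

5–7–4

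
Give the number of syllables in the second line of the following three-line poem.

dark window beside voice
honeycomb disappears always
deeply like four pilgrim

8

The second line: "honeycomb disappears always": 3+3+2 = 8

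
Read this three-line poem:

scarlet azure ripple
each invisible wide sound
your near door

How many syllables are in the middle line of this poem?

7

The middle line: "each invisible wide sound": 1+4+1+1 = 7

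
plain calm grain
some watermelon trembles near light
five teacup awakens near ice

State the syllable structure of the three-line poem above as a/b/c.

Line 1: plain(1) + calm(1) + grain(1) = 3
Line 2: some(1) + watermelon(4) + trembles(2) + near(1) + light(1) = 9
Line 3: five(1) + teacup(2) + awakens(3) + near(1) + ice(1) = 8

3/9/8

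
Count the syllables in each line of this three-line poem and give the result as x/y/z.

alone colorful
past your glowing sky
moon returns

5/5/3

Line 1: "alone colorful": 2+3 = 5
Line 2: "past your glowing sky": 1+1+2+1 = 5
Line 3: "moon returns": 1+2 = 3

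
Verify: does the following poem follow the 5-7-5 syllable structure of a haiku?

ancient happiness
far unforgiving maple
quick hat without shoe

Yes

Line 1: ancient (2), happiness (3) → 5 ✓
Line 2: far (1), unforgiving (4), maple (2) → 7 ✓
Line 3: quick (1), hat (1), without (2), shoe (1) → 5 ✓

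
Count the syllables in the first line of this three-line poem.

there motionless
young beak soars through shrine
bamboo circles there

4

The first line: "there motionless": 1+3 = 4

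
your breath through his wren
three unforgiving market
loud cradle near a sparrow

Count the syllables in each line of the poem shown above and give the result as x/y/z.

Line 1: your(1) + breath(1) + through(1) + his(1) + wren(1) = 5
Line 2: three(1) + unforgiving(4) + market(2) = 7
Line 3: loud(1) + cradle(2) + near(1) + a(1) + sparrow(2) = 7

5/7/7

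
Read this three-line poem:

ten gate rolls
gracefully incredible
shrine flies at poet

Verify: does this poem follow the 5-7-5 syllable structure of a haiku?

Line 1: ten (1), gate (1), rolls (1) → 3 (expected 5)
Line 2: gracefully (3), incredible (4) → 7 ✓
Line 3: shrine (1), flies (1), at (1), poet (2) → 5 ✓

No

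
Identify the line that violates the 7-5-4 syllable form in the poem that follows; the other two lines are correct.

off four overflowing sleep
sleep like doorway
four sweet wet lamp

The second line

Line 1: off (1), four (1), overflowing (4), sleep (1) → 7 ✓
Line 2: sleep (1), like (1), doorway (2) → 4 (expected 5)
Line 3: four (1), sweet (1), wet (1), lamp (1) → 4 ✓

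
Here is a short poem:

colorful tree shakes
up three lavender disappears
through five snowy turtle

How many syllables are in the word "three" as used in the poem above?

1

"three" has 1 syllable.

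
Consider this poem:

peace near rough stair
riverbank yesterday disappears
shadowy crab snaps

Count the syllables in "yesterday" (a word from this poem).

3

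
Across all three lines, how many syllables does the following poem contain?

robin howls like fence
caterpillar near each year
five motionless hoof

17

Line 1: robin (2), howls (1), like (1), fence (1) → 5
Line 2: caterpillar (4), near (1), each (1), year (1) → 7
Line 3: five (1), motionless (3), hoof (1) → 5
Total: 5 + 7 + 5 = 17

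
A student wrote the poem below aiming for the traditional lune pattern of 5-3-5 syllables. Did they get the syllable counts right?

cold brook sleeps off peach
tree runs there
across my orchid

Line 1: cold (1), brook (1), sleeps (1), off (1), peach (1) → 5 ✓
Line 2: tree (1), runs (1), there (1) → 3 ✓
Line 3: across (2), my (1), orchid (2) → 5 ✓

Yes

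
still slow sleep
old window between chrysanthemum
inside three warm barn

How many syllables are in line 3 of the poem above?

Line 3: inside (2), three (1), warm (1), barn (1) → 5

5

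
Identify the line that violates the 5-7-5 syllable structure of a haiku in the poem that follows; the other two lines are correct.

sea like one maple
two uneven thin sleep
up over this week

Line 1: sea(1) + like(1) + one(1) + maple(2) = 5 ✓
Line 2: two(1) + uneven(3) + thin(1) + sleep(1) = 6 (expected 7)
Line 3: up(1) + over(2) + this(1) + week(1) = 5 ✓

The second line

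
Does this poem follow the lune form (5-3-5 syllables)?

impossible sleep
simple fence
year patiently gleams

Yes

Line 1: impossible (4), sleep (1) → 5 ✓
Line 2: simple (2), fence (1) → 3 ✓
Line 3: year (1), patiently (3), gleams (1) → 5 ✓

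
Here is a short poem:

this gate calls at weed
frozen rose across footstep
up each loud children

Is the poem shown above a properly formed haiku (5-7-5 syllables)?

Yes

Line 1: "this gate calls at weed": 1+1+1+1+1 = 5 ✓
Line 2: "frozen rose across footstep": 2+1+2+2 = 7 ✓
Line 3: "up each loud children": 1+1+1+2 = 5 ✓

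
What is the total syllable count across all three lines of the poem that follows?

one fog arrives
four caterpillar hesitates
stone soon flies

Line 1: "one fog arrives": 1+1+2 = 4
Line 2: "four caterpillar hesitates": 1+4+3 = 8
Line 3: "stone soon flies": 1+1+1 = 3
Total: 4 + 8 + 3 = 15

15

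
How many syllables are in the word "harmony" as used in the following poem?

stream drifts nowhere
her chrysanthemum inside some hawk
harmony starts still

3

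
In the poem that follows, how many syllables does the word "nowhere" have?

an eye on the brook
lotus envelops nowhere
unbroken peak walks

2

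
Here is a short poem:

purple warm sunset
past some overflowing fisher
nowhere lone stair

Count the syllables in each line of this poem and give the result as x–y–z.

5–8–4

Line 1: "purple warm sunset": 2+1+2 = 5
Line 2: "past some overflowing fisher": 1+1+4+2 = 8
Line 3: "nowhere lone stair": 2+1+1 = 4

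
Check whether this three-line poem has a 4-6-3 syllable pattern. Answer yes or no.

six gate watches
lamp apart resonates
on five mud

Yes

Line 1: six(1) + gate(1) + watches(2) = 4 ✓
Line 2: lamp(1) + apart(2) + resonates(3) = 6 ✓
Line 3: on(1) + five(1) + mud(1) = 3 ✓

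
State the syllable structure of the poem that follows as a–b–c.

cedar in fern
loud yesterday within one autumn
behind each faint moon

4–9–5

Line 1: "cedar in fern": 2+1+1 = 4
Line 2: "loud yesterday within one autumn": 1+3+2+1+2 = 9
Line 3: "behind each faint moon": 2+1+1+1 = 5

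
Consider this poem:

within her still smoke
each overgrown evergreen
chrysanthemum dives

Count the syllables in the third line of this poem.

5

The third line: chrysanthemum (4), dives (1) → 5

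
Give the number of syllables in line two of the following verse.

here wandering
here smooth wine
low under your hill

Line two: here(1) + smooth(1) + wine(1) = 3

3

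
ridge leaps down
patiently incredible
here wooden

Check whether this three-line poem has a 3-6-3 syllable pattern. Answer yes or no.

No

Line 1: ridge (1), leaps (1), down (1) → 3 ✓
Line 2: patiently (3), incredible (4) → 7 (expected 6)
Line 3: here (1), wooden (2) → 3 ✓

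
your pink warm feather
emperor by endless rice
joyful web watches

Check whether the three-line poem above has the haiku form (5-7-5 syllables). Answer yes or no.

Yes

Line 1: your (1), pink (1), warm (1), feather (2) → 5 ✓
Line 2: emperor (3), by (1), endless (2), rice (1) → 7 ✓
Line 3: joyful (2), web (1), watches (2) → 5 ✓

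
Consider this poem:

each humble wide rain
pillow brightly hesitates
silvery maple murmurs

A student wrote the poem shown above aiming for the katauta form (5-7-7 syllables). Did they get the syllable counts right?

Line 1: each(1) + humble(2) + wide(1) + rain(1) = 5 ✓
Line 2: pillow(2) + brightly(2) + hesitates(3) = 7 ✓
Line 3: silvery(3) + maple(2) + murmurs(2) = 7 ✓

Yes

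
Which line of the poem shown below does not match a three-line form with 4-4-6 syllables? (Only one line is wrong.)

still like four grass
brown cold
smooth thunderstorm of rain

Line 1: still (1), like (1), four (1), grass (1) → 4 ✓
Line 2: brown (1), cold (1) → 2 (expected 4)
Line 3: smooth (1), thunderstorm (3), of (1), rain (1) → 6 ✓

Line 2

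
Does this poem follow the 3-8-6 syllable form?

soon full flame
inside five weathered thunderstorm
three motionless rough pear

Line 1: "soon full flame": 1+1+1 = 3 ✓
Line 2: "inside five weathered thunderstorm": 2+1+2+3 = 8 ✓
Line 3: "three motionless rough pear": 1+3+1+1 = 6 ✓

Yes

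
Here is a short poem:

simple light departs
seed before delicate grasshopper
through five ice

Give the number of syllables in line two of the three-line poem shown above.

9

Line two: "seed before delicate grasshopper": 1+2+3+3 = 9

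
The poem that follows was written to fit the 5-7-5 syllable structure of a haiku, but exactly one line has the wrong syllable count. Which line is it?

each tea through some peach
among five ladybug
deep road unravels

Line 1: "each tea through some peach": 1+1+1+1+1 = 5 ✓
Line 2: "among five ladybug": 2+1+3 = 6 (expected 7)
Line 3: "deep road unravels": 1+1+3 = 5 ✓

The second line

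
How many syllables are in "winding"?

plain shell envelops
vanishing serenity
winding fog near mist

2

"winding" has 2 syllables.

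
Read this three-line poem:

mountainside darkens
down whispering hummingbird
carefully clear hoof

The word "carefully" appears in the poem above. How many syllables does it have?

"carefully" has 3 syllables.

3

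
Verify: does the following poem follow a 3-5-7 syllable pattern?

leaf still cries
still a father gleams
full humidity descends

Yes

Line 1: leaf (1), still (1), cries (1) → 3 ✓
Line 2: still (1), a (1), father (2), gleams (1) → 5 ✓
Line 3: full (1), humidity (4), descends (2) → 7 ✓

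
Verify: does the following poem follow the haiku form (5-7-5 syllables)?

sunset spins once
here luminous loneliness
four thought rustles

Line 1: sunset (2), spins (1), once (1) → 4 (expected 5)
Line 2: here (1), luminous (3), loneliness (3) → 7 ✓
Line 3: four (1), thought (1), rustles (2) → 4 (expected 5)

No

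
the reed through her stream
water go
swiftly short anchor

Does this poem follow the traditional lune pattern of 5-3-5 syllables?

Yes

Line 1: "the reed through her stream": 1+1+1+1+1 = 5 ✓
Line 2: "water go": 2+1 = 3 ✓
Line 3: "swiftly short anchor": 2+1+2 = 5 ✓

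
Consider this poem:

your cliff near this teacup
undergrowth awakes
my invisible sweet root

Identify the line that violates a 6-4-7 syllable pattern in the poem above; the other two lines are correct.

Line 1: your(1) + cliff(1) + near(1) + this(1) + teacup(2) = 6 ✓
Line 2: undergrowth(3) + awakes(2) = 5 (expected 4)
Line 3: my(1) + invisible(4) + sweet(1) + root(1) = 7 ✓

Line 2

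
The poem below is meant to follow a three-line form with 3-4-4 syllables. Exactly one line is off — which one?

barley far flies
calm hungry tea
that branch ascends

The first line

Line 1: "barley far flies": 2+1+1 = 4 (expected 3)
Line 2: "calm hungry tea": 1+2+1 = 4 ✓
Line 3: "that branch ascends": 1+1+2 = 4 ✓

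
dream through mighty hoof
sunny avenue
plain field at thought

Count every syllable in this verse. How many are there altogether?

Line 1: dream(1) + through(1) + mighty(2) + hoof(1) = 5
Line 2: sunny(2) + avenue(3) = 5
Line 3: plain(1) + field(1) + at(1) + thought(1) = 4
Total: 5 + 5 + 4 = 14

14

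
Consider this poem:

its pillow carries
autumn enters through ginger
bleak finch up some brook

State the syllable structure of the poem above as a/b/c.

5/7/5

Line 1: its (1), pillow (2), carries (2) → 5
Line 2: autumn (2), enters (2), through (1), ginger (2) → 7
Line 3: bleak (1), finch (1), up (1), some (1), brook (1) → 5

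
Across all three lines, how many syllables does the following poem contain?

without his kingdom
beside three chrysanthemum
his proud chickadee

Line 1: "without his kingdom": 2+1+2 = 5
Line 2: "beside three chrysanthemum": 2+1+4 = 7
Line 3: "his proud chickadee": 1+1+3 = 5
Total: 5 + 7 + 5 = 17

17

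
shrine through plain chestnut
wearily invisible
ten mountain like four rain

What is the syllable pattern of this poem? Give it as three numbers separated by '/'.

5/7/6

Line 1: shrine (1), through (1), plain (1), chestnut (2) → 5
Line 2: wearily (3), invisible (4) → 7
Line 3: ten (1), mountain (2), like (1), four (1), rain (1) → 6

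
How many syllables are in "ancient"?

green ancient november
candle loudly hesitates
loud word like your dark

2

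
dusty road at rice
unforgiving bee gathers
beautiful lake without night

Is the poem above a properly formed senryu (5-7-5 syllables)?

No

Line 1: dusty (2), road (1), at (1), rice (1) → 5 ✓
Line 2: unforgiving (4), bee (1), gathers (2) → 7 ✓
Line 3: beautiful (3), lake (1), without (2), night (1) → 7 (expected 5)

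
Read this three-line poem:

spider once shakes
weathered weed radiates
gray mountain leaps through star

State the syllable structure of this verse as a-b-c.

Line 1: spider (2), once (1), shakes (1) → 4
Line 2: weathered (2), weed (1), radiates (3) → 6
Line 3: gray (1), mountain (2), leaps (1), through (1), star (1) → 6

4-6-6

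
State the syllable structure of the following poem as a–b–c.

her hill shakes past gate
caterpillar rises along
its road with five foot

Line 1: her(1) + hill(1) + shakes(1) + past(1) + gate(1) = 5
Line 2: caterpillar(4) + rises(2) + along(2) = 8
Line 3: its(1) + road(1) + with(1) + five(1) + foot(1) = 5

5–8–5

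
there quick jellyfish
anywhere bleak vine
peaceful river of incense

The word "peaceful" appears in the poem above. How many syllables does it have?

2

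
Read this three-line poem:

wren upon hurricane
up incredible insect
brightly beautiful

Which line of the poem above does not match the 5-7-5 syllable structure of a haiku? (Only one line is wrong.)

Line 1: wren (1), upon (2), hurricane (3) → 6 (expected 5)
Line 2: up (1), incredible (4), insect (2) → 7 ✓
Line 3: brightly (2), beautiful (3) → 5 ✓

The first line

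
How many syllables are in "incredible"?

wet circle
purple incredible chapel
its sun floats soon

"incredible" has 4 syllables.

4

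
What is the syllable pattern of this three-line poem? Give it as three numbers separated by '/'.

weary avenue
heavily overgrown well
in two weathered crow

5/7/5

Line 1: weary (2), avenue (3) → 5
Line 2: heavily (3), overgrown (3), well (1) → 7
Line 3: in (1), two (1), weathered (2), crow (1) → 5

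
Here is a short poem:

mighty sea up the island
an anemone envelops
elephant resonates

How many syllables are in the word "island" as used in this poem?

"island" has 2 syllables.

2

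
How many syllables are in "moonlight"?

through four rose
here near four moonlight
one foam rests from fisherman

"moonlight" has 2 syllables.

2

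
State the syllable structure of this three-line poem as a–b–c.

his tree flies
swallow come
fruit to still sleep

Line 1: "his tree flies": 1+1+1 = 3
Line 2: "swallow come": 2+1 = 3
Line 3: "fruit to still sleep": 1+1+1+1 = 4

3–3–4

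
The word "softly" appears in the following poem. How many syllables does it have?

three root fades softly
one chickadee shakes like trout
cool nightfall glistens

2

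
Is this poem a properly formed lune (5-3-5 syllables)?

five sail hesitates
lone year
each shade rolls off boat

Line 1: "five sail hesitates": 1+1+3 = 5 ✓
Line 2: "lone year": 1+1 = 2 (expected 3)
Line 3: "each shade rolls off boat": 1+1+1+1+1 = 5 ✓

No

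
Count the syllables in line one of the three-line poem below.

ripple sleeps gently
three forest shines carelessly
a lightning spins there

5

Line one: ripple (2), sleeps (1), gently (2) → 5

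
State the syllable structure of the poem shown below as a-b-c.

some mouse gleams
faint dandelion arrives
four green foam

Line 1: "some mouse gleams": 1+1+1 = 3
Line 2: "faint dandelion arrives": 1+4+2 = 7
Line 3: "four green foam": 1+1+1 = 3

3-7-3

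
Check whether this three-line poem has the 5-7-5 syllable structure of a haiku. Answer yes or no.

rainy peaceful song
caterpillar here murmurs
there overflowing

Yes

Line 1: rainy(2) + peaceful(2) + song(1) = 5 ✓
Line 2: caterpillar(4) + here(1) + murmurs(2) = 7 ✓
Line 3: there(1) + overflowing(4) = 5 ✓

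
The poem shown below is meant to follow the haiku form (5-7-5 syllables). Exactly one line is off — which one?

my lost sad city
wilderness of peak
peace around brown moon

Line 1: "my lost sad city": 1+1+1+2 = 5 ✓
Line 2: "wilderness of peak": 3+1+1 = 5 (expected 7)
Line 3: "peace around brown moon": 1+2+1+1 = 5 ✓

The second line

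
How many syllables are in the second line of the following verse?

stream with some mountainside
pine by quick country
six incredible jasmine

The second line: pine (1), by (1), quick (1), country (2) → 5

5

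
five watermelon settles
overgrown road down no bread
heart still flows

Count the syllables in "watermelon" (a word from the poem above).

4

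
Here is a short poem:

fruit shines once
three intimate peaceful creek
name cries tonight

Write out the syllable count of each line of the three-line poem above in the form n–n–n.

3–7–4

Line 1: fruit(1) + shines(1) + once(1) = 3
Line 2: three(1) + intimate(3) + peaceful(2) + creek(1) = 7
Line 3: name(1) + cries(1) + tonight(2) = 4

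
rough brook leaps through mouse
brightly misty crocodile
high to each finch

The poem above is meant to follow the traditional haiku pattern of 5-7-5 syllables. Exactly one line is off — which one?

Line 1: rough(1) + brook(1) + leaps(1) + through(1) + mouse(1) = 5 ✓
Line 2: brightly(2) + misty(2) + crocodile(3) = 7 ✓
Line 3: high(1) + to(1) + each(1) + finch(1) = 4 (expected 5)

Line 3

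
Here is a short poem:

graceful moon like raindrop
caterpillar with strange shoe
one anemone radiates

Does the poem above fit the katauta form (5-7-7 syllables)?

Line 1: graceful (2), moon (1), like (1), raindrop (2) → 6 (expected 5)
Line 2: caterpillar (4), with (1), strange (1), shoe (1) → 7 ✓
Line 3: one (1), anemone (4), radiates (3) → 8 (expected 7)

No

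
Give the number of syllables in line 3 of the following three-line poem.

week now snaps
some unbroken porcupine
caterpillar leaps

5

Line 3: "caterpillar leaps": 4+1 = 5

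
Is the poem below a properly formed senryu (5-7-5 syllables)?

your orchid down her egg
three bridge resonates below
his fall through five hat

Line 1: your (1), orchid (2), down (1), her (1), egg (1) → 6 (expected 5)
Line 2: three (1), bridge (1), resonates (3), below (2) → 7 ✓
Line 3: his (1), fall (1), through (1), five (1), hat (1) → 5 ✓

No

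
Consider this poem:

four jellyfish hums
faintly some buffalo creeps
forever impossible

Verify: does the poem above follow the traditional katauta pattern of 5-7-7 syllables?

Yes

Line 1: four (1), jellyfish (3), hums (1) → 5 ✓
Line 2: faintly (2), some (1), buffalo (3), creeps (1) → 7 ✓
Line 3: forever (3), impossible (4) → 7 ✓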